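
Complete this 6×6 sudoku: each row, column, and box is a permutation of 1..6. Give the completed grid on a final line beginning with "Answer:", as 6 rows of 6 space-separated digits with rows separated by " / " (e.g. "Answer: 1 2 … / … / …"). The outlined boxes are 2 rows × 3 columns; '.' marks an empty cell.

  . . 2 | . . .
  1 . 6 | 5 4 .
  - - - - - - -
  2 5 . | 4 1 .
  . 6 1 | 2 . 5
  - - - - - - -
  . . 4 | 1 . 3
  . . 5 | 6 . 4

Step 1. [r6c1∈{3}] nothing but 3 survives at r6c1. So r6c1=3.
Step 2. [r5c2∈{2}] r5c2 is down to just 2. So r5c2=2.
Step 3. [r1c2∈{3,4}] across col 2, 4 lands solely at r1c2, so r1c2=4.
Step 4. [r1c5∈{3,6}] across col 5, 6 lands solely at r1c5 ⇒ r1c5=6.
Step 5. [r4c5∈{3}] r4c5's peers cover all but 3. So r4c5=3.
Step 6. [r3c3∈{3}] r3c3 is down to just 3. So r3c3=3.
Step 7. [r1c1∈{5}] r1c1's peers cover all but 5 ⇒ r1c1=5.
Step 8. [r2c2∈{3}] only 3 remains possible at r2c2, so r2c2=3.
Step 9. [r6c2∈{1}] r6c2 has the single candidate 1 ⇒ r6c2=1.
Step 10. [r1c4∈{3}] nothing but 3 survives at r1c4, so r1c4=3.
Step 11. [r6c5∈{2}] r6c5 has the single candidate 2. So r6c5=2.
Step 12. [r1c6∈{1}] nothing but 1 survives at r1c6, so r1c6=1.
Step 13. [r3c6∈{6}] r3c6's peers cover all but 6, so r3c6=6.
Step 14. [r4c1∈{4}] r4c1's peers cover all but 4. So r4c1=4.
Step 15. [r5c1∈{6}] nothing but 6 survives at r5c1 ⇒ r5c1=6.
Step 16. [r5c5∈{5}] only 5 remains possible at r5c5 ⇒ r5c5=5.
Step 17. [r2c6∈{2}] nothing but 2 survives at r2c6. So r2c6=2.

Answer: 5 4 2 3 6 1 / 1 3 6 5 4 2 / 2 5 3 4 1 6 / 4 6 1 2 3 5 / 6 2 4 1 5 3 / 3 1 5 6 2 4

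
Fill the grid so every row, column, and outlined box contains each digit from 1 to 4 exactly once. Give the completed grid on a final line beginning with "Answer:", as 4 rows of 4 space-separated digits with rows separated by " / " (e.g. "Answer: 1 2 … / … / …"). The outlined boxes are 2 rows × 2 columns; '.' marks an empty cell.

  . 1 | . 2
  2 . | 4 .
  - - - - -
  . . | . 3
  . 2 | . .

Step 1. [r4c3∈{1}] r4c3 is down to just 1, so r4c3=1.
Step 2. [r1c1∈{3,4}] r1c1 is the only open cell in row 1 admitting 4, so r1c1=4.
Step 3. [r4c4∈{4}] nothing but 4 survives at r4c4 ⇒ r4c4=4.
Step 4. [r4c1∈{3}] nothing but 3 survives at r4c1 ⇒ r4c1=3.
Step 5. [r3c3∈{2}] r3c3 is down to just 2 ⇒ r3c3=2.
Step 6. [r1c3∈{3}] nothing but 3 survives at r1c3 ⇒ r1c3=3.
Step 7. [r2c2∈{3}] nothing but 3 survives at r2c2 ⇒ r2c2=3.
Step 8. [r2c4∈{1}] only 1 remains possible at r2c4, so r2c4=1.
Step 9. [r3c1∈{1}] r3c1 has the single candidate 1. So r3c1=1.
Step 10. [r3c2∈{4}] r3c2 has the single candidate 4, so r3c2=4.

Answer: 4 1 3 2 / 2 3 4 1 / 1 4 2 3 / 3 2 1 4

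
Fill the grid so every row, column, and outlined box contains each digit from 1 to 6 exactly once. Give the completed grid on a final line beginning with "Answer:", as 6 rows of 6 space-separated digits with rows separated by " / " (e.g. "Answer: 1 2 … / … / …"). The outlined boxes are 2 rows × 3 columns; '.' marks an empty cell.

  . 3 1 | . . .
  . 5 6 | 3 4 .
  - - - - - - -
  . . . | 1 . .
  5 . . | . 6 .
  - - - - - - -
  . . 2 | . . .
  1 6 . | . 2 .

Step 1. [r5c2∈{4}] r5c2's peers cover all but 4 ⇒ r5c2=4.
Step 2. [r1c5∈{5}] only 5 remains possible at r1c5. So r1c5=5.
Step 3. [r3c6∈{2,3,4,5}] 5 has one home in row 3: r3c6, so r3c6=5.
Step 4. [r5c1∈{3}] only 3 remains possible at r5c1, so r5c1=3.
Step 5. [r2c1∈{2}] r2c1 has the single candidate 2 ⇒ r2c1=2.
Step 6. [r6c6∈{3,4}] 3 has one home in row 6: r6c6. So r6c6=3.
Step 7. [r4c6∈{2,4}] col 6 places 4 nowhere but r4c6. So r4c6=4.
Step 8. [r5c4∈{5,6}] across row 5, 5 lands solely at r5c4, so r5c4=5.
Step 9. [r1c4∈{2,6}] col 4 places 6 nowhere but r1c4. So r1c4=6.
Step 10. [r3c3∈{3,4}] 4 has one home in col 3: r3c3, so r3c3=4.
Step 11. [r3c2∈{2}] r3c2 is down to just 2 ⇒ r3c2=2.
Step 12. [r5c6∈{1,6}] row 5 places 6 nowhere but r5c6, so r5c6=6.
Step 13. [r4c4∈{2}] nothing but 2 survives at r4c4. So r4c4=2.
Step 14. [r3c1∈{6}] r3c1's peers cover all but 6, so r3c1=6.
Step 15. [r2c6∈{1}] only 1 remains possible at r2c6, so r2c6=1.
Step 16. [r1c1∈{4}] r1c1 has the single candidate 4. So r1c1=4.
Step 17. [r3c5∈{3}] r3c5's peers cover all but 3 ⇒ r3c5=3.
Step 18. [r4c3∈{3}] r4c3 has the single candidate 3, so r4c3=3.
Step 19. [r5c5∈{1}] r5c5 is down to just 1, so r5c5=1.
Step 20. [r4c2∈{1}] nothing but 1 survives at r4c2, so r4c2=1.
Step 21. [r6c4∈{4}] r6c4 has the single candidate 4 ⇒ r6c4=4.
Step 22. [r1c6∈{2}] only 2 remains possible at r1c6 ⇒ r1c6=2.
Step 23. [r6c3∈{5}] only 5 remains possible at r6c3. So r6c3=5.

Answer: 4 3 1 6 5 2 / 2 5 6 3 4 1 / 6 2 4 1 3 5 / 5 1 3 2 6 4 / 3 4 2 5 1 6 / 1 6 5 4 2 3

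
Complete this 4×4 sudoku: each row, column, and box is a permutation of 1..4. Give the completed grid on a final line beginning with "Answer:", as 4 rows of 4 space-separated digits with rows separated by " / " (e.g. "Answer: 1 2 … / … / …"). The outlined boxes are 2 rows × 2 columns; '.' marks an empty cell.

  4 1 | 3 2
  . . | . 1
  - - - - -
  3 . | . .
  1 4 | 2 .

Step 1. [r2c2∈{2,3}] 3 has one home in row 2: r2c2 ⇒ r2c2=3.
Step 2. [r3c4∈{4}] r3c4 is down to just 4, so r3c4=4.
Step 3. [r2c3∈{4}] r2c3 has the single candidate 4 ⇒ r2c3=4.
Step 4. [r3c2∈{2}] only 2 remains possible at r3c2, so r3c2=2.
Step 5. [r3c3∈{1}] only 1 remains possible at r3c3, so r3c3=1.
Step 6. [r2c1∈{2}] nothing but 2 survives at r2c1, so r2c1=2.
Step 7. [r4c4∈{3}] r4c4 has the single candidate 3, so r4c4=3.

Answer: 4 1 3 2 / 2 3 4 1 / 3 2 1 4 / 1 4 2 3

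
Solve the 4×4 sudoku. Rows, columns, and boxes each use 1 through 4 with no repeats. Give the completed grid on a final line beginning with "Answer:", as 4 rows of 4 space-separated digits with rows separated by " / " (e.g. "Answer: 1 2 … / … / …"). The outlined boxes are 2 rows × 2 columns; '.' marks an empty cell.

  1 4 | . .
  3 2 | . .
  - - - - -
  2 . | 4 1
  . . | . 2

Step 1. [r4c3∈{3}] nothing but 3 survives at r4c3 ⇒ r4c3=3.
Step 2. [r4c1∈{4}] nothing but 4 survives at r4c1, so r4c1=4.
Step 3. [r2c4∈{4}] nothing but 4 survives at r2c4. So r2c4=4.
Step 4. [r3c2∈{3}] r3c2 is down to just 3. So r3c2=3.
Step 5. [r1c3∈{2}] only 2 remains possible at r1c3 ⇒ r1c3=2.
Step 6. [r2c3∈{1}] r2c3 is down to just 1 ⇒ r2c3=1.
Step 7. [r4c2∈{1}] r4c2's peers cover all but 1 ⇒ r4c2=1.
Step 8. [r1c4∈{3}] r1c4 is down to just 3 ⇒ r1c4=3.

Answer: 1 4 2 3 / 3 2 1 4 / 2 3 4 1 / 4 1 3 2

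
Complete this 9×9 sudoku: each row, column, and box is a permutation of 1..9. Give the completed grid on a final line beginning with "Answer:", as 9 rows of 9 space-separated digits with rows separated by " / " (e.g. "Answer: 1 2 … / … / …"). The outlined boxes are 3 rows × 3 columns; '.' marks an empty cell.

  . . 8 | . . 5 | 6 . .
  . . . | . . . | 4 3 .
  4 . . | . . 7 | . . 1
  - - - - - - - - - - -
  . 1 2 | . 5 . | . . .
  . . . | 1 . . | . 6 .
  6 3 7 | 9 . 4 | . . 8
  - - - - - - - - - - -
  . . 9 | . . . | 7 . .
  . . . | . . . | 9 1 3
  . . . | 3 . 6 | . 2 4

Step 1. [r2c6∈{1,2,8,9}] across col 6, 9 lands solely at r2c6. So r2c6=9.
Step 2. [r6c5∈{2}] only 2 remains possible at r6c5. So r6c5=2.
Step 3. [r7c1∈{1,2,3,5,8}] across row 7, 3 lands solely at r7c1, so r7c1=3.
Step 4. [r6c8∈{5}] r6c8 has the single candidate 5. So r6c8=5.
Step 5. [r7c8∈{8}] nothing but 8 survives at r7c8. So r7c8=8.
Step 6. [r9c7∈{5}] r9c7's peers cover all but 5, so r9c7=5.
Step 7. [r2c9∈{2,5,7}] col 9 places 5 nowhere but r2c9 ⇒ r2c9=5.
Step 8. [r4c4∈{6,7,8}] 6 has one home in row 4: r4c4. So r4c4=6.
Step 9. [r8c4∈{2,4,5,7,8}] in col 4, 7 fits only at r8c4. So r8c4=7.
Step 10. [r1c5∈{1,3,4}] in row 1, 3 fits only at r1c5. So r1c5=3.
Step 11. [r2c5∈{1,6,8}] 1 has one home in box 2: r2c5. So r2c5=1.
Step 12. [r2c3∈{6}] only 6 remains possible at r2c3. So r2c3=6.
Step 13. [r8c2∈{2,4,5,6,8}] in row 8, 6 fits only at r8c2. So r8c2=6.
Step 14. [r1c1∈{1,2,7,9}] across row 1, 1 lands solely at r1c1. So r1c1=1.
Step 15. [r3c8∈{9}] only 9 remains possible at r3c8, so r3c8=9.
Step 16. [r2c4∈{2,8}] in row 2, 8 fits only at r2c4. So r2c4=8.
Step 17. [r3c4∈{2}] r3c4 has the single candidate 2, so r3c4=2.
Step 18. [r1c8∈{7}] only 7 remains possible at r1c8, so r1c8=7.
Step 19. [r7c5∈{4}] r7c5's peers cover all but 4. So r7c5=4.
Step 20. [r5c2∈{4,5,8,9}] in col 2, 4 fits only at r5c2 ⇒ r5c2=4.
Step 21. [r8c5∈{8}] r8c5's peers cover all but 8 ⇒ r8c5=8.
Step 22. [r5c3∈{5}] only 5 remains possible at r5c3 ⇒ r5c3=5.
Step 23. [r1c9∈{2}] r1c9's peers cover all but 2. So r1c9=2.
Step 24. [r4c7∈{3}] r4c7's peers cover all but 3. So r4c7=3.
Step 25. [r4c9∈{7,9}] 7 has one home in row 4: r4c9 ⇒ r4c9=7.
Step 26. [r8c6∈{2}] r8c6 is down to just 2 ⇒ r8c6=2.
Step 27. [r9c2∈{7,8}] col 2 places 8 nowhere but r9c2, so r9c2=8.
Step 28. [r2c1∈{2,7}] in col 1, 2 fits only at r2c1 ⇒ r2c1=2.
Step 29. [r4c6∈{8}] r4c6 has the single candidate 8 ⇒ r4c6=8.
Step 30. [r7c2∈{2,5}] 2 has one home in row 7: r7c2, so r7c2=2.
Step 31. [r5c1∈{8,9}] r5c1 is the only open cell in row 5 admitting 8. So r5c1=8.
Step 32. [r8c1∈{5}] r8c1's peers cover all but 5. So r8c1=5.
Step 33. [r4c8∈{4}] nothing but 4 survives at r4c8. So r4c8=4.
Step 34. [r7c9∈{6}] nothing but 6 survives at r7c9 ⇒ r7c9=6.
Step 35. [r7c4∈{5}] nothing but 5 survives at r7c4, so r7c4=5.
Step 36. [r9c5∈{9}] only 9 remains possible at r9c5 ⇒ r9c5=9.
Step 37. [r1c4∈{4}] r1c4's peers cover all but 4 ⇒ r1c4=4.
Step 38. [r3c7∈{8}] r3c7's peers cover all but 8 ⇒ r3c7=8.
Step 39. [r5c5∈{7}] only 7 remains possible at r5c5, so r5c5=7.
Step 40. [r3c2∈{5}] nothing but 5 survives at r3c2 ⇒ r3c2=5.
Step 41. [r5c7∈{2}] only 2 remains possible at r5c7. So r5c7=2.
Step 42. [r3c5∈{6}] r3c5's peers cover all but 6 ⇒ r3c5=6.
Step 43. [r2c2∈{7}] r2c2 is down to just 7. So r2c2=7.
Step 44. [r3c3∈{3}] only 3 remains possible at r3c3, so r3c3=3.
Step 45. [r9c3∈{1}] r9c3's peers cover all but 1. So r9c3=1.
Step 46. [r5c9∈{9}] r5c9 is down to just 9 ⇒ r5c9=9.
Step 47. [r9c1∈{7}] only 7 remains possible at r9c1 ⇒ r9c1=7.
Step 48. [r6c7∈{1}] r6c7's peers cover all but 1. So r6c7=1.
Step 49. [r8c3∈{4}] r8c3 is down to just 4. So r8c3=4.
Step 50. [r4c1∈{9}] nothing but 9 survives at r4c1, so r4c1=9.
Step 51. [r1c2∈{9}] r1c2 is down to just 9, so r1c2=9.
Step 52. [r5c6∈{3}] r5c6's peers cover all but 3. So r5c6=3.
Step 53. [r7c6∈{1}] nothing but 1 survives at r7c6, so r7c6=1.

Answer: 1 9 8 4 3 5 6 7 2 / 2 7 6 8 1 9 4 3 5 / 4 5 3 2 6 7 8 9 1 / 9 1 2 6 5 8 3 4 7 / 8 4 5 1 7 3 2 6 9 / 6 3 7 9 2 4 1 5 8 / 3 2 9 5 4 1 7 8 6 / 5 6 4 7 8 2 9 1 3 / 7 8 1 3 9 6 5 2 4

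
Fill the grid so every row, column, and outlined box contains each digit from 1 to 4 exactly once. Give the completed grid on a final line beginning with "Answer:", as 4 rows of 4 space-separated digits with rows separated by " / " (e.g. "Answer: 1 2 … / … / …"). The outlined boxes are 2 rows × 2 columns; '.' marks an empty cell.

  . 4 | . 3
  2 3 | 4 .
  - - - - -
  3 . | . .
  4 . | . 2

Step 1. [r3c3∈{1}] r3c3 has the single candidate 1, so r3c3=1.
Step 2. [r1c1∈{1}] r1c1's peers cover all but 1. So r1c1=1.
Step 3. [r3c4∈{4}] r3c4 is down to just 4. So r3c4=4.
Step 4. [r3c2∈{2}] r3c2's peers cover all but 2. So r3c2=2.
Step 5. [r1c3∈{2}] nothing but 2 survives at r1c3. So r1c3=2.
Step 6. [r4c3∈{3}] only 3 remains possible at r4c3. So r4c3=3.
Step 7. [r2c4∈{1}] r2c4 has the single candidate 1. So r2c4=1.
Step 8. [r4c2∈{1}] r4c2's peers cover all but 1, so r4c2=1.

Answer: 1 4 2 3 / 2 3 4 1 / 3 2 1 4 / 4 1 3 2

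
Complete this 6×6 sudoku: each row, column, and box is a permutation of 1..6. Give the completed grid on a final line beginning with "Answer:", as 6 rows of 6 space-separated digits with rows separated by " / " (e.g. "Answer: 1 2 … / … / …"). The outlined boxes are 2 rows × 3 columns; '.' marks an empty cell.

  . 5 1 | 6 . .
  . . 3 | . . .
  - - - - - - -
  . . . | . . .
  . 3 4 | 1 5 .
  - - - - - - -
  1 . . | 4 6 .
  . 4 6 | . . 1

Step 1. [r5c6∈{2,3,5}] across row 5, 3 lands solely at r5c6 ⇒ r5c6=3.
Step 2. [r6c5∈{2}] r6c5's peers cover all but 2. So r6c5=2.
Step 3. [r2c6∈{2,4,5}] across col 6, 5 lands solely at r2c6, so r2c6=5.
Step 4. [r2c4∈{2}] r2c4's peers cover all but 2, so r2c4=2.
Step 5. [r1c6∈{4}] only 4 remains possible at r1c6. So r1c6=4.
Step 6. [r5c3∈{2,5}] r5c3 is the only open cell in row 5 admitting 5. So r5c3=5.
Step 7. [r3c3∈{2}] nothing but 2 survives at r3c3 ⇒ r3c3=2.
Step 8. [r4c1∈{6}] only 6 remains possible at r4c1. So r4c1=6.
Step 9. [r3c5∈{3,4}] across row 3, 4 lands solely at r3c5, so r3c5=4.
Step 10. [r3c2∈{1}] only 1 remains possible at r3c2 ⇒ r3c2=1.
Step 11. [r3c4∈{3}] r3c4 has the single candidate 3. So r3c4=3.
Step 12. [r2c2∈{6}] nothing but 6 survives at r2c2. So r2c2=6.
Step 13. [r3c1∈{5}] r3c1's peers cover all but 5 ⇒ r3c1=5.
Step 14. [r6c1∈{3}] nothing but 3 survives at r6c1, so r6c1=3.
Step 15. [r1c5∈{3}] r1c5's peers cover all but 3. So r1c5=3.
Step 16. [r5c2∈{2}] r5c2 has the single candidate 2, so r5c2=2.
Step 17. [r3c6∈{6}] nothing but 6 survives at r3c6. So r3c6=6.
Step 18. [r2c5∈{1}] nothing but 1 survives at r2c5 ⇒ r2c5=1.
Step 19. [r6c4∈{5}] only 5 remains possible at r6c4. So r6c4=5.
Step 20. [r4c6∈{2}] only 2 remains possible at r4c6. So r4c6=2.
Step 21. [r2c1∈{4}] r2c1's peers cover all but 4, so r2c1=4.
Step 22. [r1c1∈{2}] r1c1's peers cover all but 2 ⇒ r1c1=2.

Answer: 2 5 1 6 3 4 / 4 6 3 2 1 5 / 5 1 2 3 4 6 / 6 3 4 1 5 2 / 1 2 5 4 6 3 / 3 4 6 5 2 1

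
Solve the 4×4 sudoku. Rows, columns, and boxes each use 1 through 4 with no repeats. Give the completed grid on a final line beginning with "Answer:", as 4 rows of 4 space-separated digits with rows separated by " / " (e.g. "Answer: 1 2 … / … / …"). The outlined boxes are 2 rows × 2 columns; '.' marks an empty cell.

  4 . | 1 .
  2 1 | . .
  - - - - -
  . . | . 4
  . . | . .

Step 1. [r2c4∈{3}] only 3 remains possible at r2c4. So r2c4=3.
Step 2. [r1c2∈{3}] only 3 remains possible at r1c2. So r1c2=3.
Step 3. [r3c2∈{2}] r3c2's peers cover all but 2 ⇒ r3c2=2.
Step 4. [r4c3∈{2,3}] col 3 places 2 nowhere but r4c3. So r4c3=2.
Step 5. [r3c1∈{1,3}] row 3 places 1 nowhere but r3c1, so r3c1=1.
Step 6. [r1c4∈{2}] r1c4 is down to just 2 ⇒ r1c4=2.
Step 7. [r3c3∈{3}] r3c3's peers cover all but 3, so r3c3=3.
Step 8. [r4c2∈{4}] r4c2 has the single candidate 4, so r4c2=4.
Step 9. [r4c4∈{1}] only 1 remains possible at r4c4. So r4c4=1.
Step 10. [r2c3∈{4}] only 4 remains possible at r2c3 ⇒ r2c3=4.
Step 11. [r4c1∈{3}] r4c1 has the single candidate 3. So r4c1=3.

Answer: 4 3 1 2 / 2 1 4 3 / 1 2 3 4 / 3 4 2 1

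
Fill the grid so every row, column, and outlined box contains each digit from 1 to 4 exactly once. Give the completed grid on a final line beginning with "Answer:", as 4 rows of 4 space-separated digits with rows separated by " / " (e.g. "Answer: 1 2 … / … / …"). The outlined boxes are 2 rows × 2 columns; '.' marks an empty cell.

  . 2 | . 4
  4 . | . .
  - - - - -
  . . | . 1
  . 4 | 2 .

Step 1. [r3c2∈{3}] r3c2 has the single candidate 3, so r3c2=3.
Step 2. [r2c2∈{1}] r2c2's peers cover all but 1 ⇒ r2c2=1.
Step 3. [r2c3∈{3}] only 3 remains possible at r2c3 ⇒ r2c3=3.
Step 4. [r4c4∈{3}] r4c4's peers cover all but 3, so r4c4=3.
Step 5. [r2c4∈{2}] r2c4 is down to just 2 ⇒ r2c4=2.
Step 6. [r4c1∈{1}] only 1 remains possible at r4c1. So r4c1=1.
Step 7. [r3c3∈{4}] only 4 remains possible at r3c3. So r3c3=4.
Step 8. [r1c1∈{3}] r1c1's peers cover all but 3 ⇒ r1c1=3.
Step 9. [r3c1∈{2}] r3c1 has the single candidate 2, so r3c1=2.
Step 10. [r1c3∈{1}] r1c3 has the single candidate 1. So r1c3=1.

Answer: 3 2 1 4 / 4 1 3 2 / 2 3 4 1 / 1 4 2 3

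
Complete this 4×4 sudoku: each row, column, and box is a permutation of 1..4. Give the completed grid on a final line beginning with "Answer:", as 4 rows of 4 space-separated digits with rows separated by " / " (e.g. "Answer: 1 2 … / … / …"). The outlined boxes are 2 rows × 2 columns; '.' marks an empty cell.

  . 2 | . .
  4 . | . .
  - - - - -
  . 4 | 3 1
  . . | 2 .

Step 1. [r2c3∈{1}] only 1 remains possible at r2c3 ⇒ r2c3=1.
Step 2. [r2c2∈{3}] only 3 remains possible at r2c2. So r2c2=3.
Step 3. [r1c4∈{3,4}] 3 has one home in row 1: r1c4. So r1c4=3.
Step 4. [r4c2∈{1}] r4c2 is down to just 1 ⇒ r4c2=1.
Step 5. [r1c3∈{4}] r1c3 is down to just 4. So r1c3=4.
Step 6. [r4c1∈{3}] r4c1's peers cover all but 3, so r4c1=3.
Step 7. [r2c4∈{2}] nothing but 2 survives at r2c4 ⇒ r2c4=2.
Step 8. [r4c4∈{4}] only 4 remains possible at r4c4, so r4c4=4.
Step 9. [r3c1∈{2}] r3c1 is down to just 2, so r3c1=2.
Step 10. [r1c1∈{1}] r1c1 is down to just 1, so r1c1=1.

Answer: 1 2 4 3 / 4 3 1 2 / 2 4 3 1 / 3 1 2 4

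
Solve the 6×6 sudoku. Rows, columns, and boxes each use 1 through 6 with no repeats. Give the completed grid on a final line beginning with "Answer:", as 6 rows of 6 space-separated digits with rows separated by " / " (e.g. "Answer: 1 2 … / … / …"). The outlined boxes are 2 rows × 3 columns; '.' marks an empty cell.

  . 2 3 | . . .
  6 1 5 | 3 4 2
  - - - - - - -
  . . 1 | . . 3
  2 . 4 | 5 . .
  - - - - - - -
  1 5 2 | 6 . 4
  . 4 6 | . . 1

Step 1. [r4c6∈{6}] only 6 remains possible at r4c6, so r4c6=6.
Step 2. [r6c5∈{2,3,5}] across row 6, 5 lands solely at r6c5, so r6c5=5.
Step 3. [r3c5∈{2}] r3c5 has the single candidate 2, so r3c5=2.
Step 4. [r1c4∈{1}] r1c4's peers cover all but 1, so r1c4=1.
Step 5. [r1c6∈{5}] r1c6 is down to just 5 ⇒ r1c6=5.
Step 6. [r6c1∈{3}] r6c1's peers cover all but 3 ⇒ r6c1=3.
Step 7. [r4c5∈{1}] r4c5 is down to just 1, so r4c5=1.
Step 8. [r3c1∈{5}] r3c1 is down to just 5, so r3c1=5.
Step 9. [r1c5∈{6}] r1c5 has the single candidate 6, so r1c5=6.
Step 10. [r5c5∈{3}] r5c5's peers cover all but 3. So r5c5=3.
Step 11. [r3c2∈{6}] r3c2 is down to just 6 ⇒ r3c2=6.
Step 12. [r3c4∈{4}] only 4 remains possible at r3c4. So r3c4=4.
Step 13. [r1c1∈{4}] r1c1 has the single candidate 4, so r1c1=4.
Step 14. [r6c4∈{2}] only 2 remains possible at r6c4, so r6c4=2.
Step 15. [r4c2∈{3}] nothing but 3 survives at r4c2. So r4c2=3.

Answer: 4 2 3 1 6 5 / 6 1 5 3 4 2 / 5 6 1 4 2 3 / 2 3 4 5 1 6 / 1 5 2 6 3 4 / 3 4 6 2 5 1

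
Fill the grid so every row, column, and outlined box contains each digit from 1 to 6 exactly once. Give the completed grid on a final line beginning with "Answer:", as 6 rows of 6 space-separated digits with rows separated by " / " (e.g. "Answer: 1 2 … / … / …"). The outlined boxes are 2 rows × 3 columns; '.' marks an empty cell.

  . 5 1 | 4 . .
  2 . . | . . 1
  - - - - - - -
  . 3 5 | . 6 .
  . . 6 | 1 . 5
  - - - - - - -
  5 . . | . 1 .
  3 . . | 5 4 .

Step 1. [r6c3∈{2}] r6c3's peers cover all but 2, so r6c3=2.
Step 2. [r6c6∈{6}] r6c6 has the single candidate 6, so r6c6=6.
Step 3. [r2c3∈{3,4}] 3 has one home in col 3: r2c3, so r2c3=3.
Step 4. [r3c4∈{2}] r3c4 has the single candidate 2 ⇒ r3c4=2.
Step 5. [r2c2∈{4,6}] across row 2, 4 lands solely at r2c2. So r2c2=4.
Step 6. [r1c5∈{2,3}] 2 has one home in col 5: r1c5. So r1c5=2.
Step 7. [r5c4∈{3}] r5c4's peers cover all but 3, so r5c4=3.
Step 8. [r3c1∈{1,4}] row 3 places 1 nowhere but r3c1 ⇒ r3c1=1.
Step 9. [r6c2∈{1}] nothing but 1 survives at r6c2. So r6c2=1.
Step 10. [r2c5∈{5}] r2c5 has the single candidate 5. So r2c5=5.
Step 11. [r5c6∈{2}] nothing but 2 survives at r5c6 ⇒ r5c6=2.
Step 12. [r4c1∈{4}] r4c1 has the single candidate 4, so r4c1=4.
Step 13. [r4c2∈{2}] only 2 remains possible at r4c2. So r4c2=2.
Step 14. [r1c6∈{3}] nothing but 3 survives at r1c6 ⇒ r1c6=3.
Step 15. [r5c3∈{4}] r5c3 is down to just 4 ⇒ r5c3=4.
Step 16. [r4c5∈{3}] nothing but 3 survives at r4c5 ⇒ r4c5=3.
Step 17. [r5c2∈{6}] r5c2 is down to just 6, so r5c2=6.
Step 18. [r3c6∈{4}] nothing but 4 survives at r3c6. So r3c6=4.
Step 19. [r1c1∈{6}] r1c1 is down to just 6 ⇒ r1c1=6.
Step 20. [r2c4∈{6}] r2c4 is down to just 6. So r2c4=6.

Answer: 6 5 1 4 2 3 / 2 4 3 6 5 1 / 1 3 5 2 6 4 / 4 2 6 1 3 5 / 5 6 4 3 1 2 / 3 1 2 5 4 6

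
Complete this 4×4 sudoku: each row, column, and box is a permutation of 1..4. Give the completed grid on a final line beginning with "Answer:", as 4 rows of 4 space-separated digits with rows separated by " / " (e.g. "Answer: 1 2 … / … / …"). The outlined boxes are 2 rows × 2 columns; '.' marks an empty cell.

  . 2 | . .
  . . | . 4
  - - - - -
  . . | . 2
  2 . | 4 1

Step 1. [r3c3∈{3}] r3c3 is down to just 3, so r3c3=3.
Step 2. [r1c1∈{1,3,4}] across row 1, 4 lands solely at r1c1. So r1c1=4.
Step 3. [r2c1∈{1,3}] col 1 places 3 nowhere but r2c1, so r2c1=3.
Step 4. [r2c2∈{1}] nothing but 1 survives at r2c2. So r2c2=1.
Step 5. [r1c4∈{3}] r1c4 is down to just 3 ⇒ r1c4=3.
Step 6. [r3c1∈{1}] r3c1's peers cover all but 1 ⇒ r3c1=1.
Step 7. [r1c3∈{1}] r1c3's peers cover all but 1 ⇒ r1c3=1.
Step 8. [r2c3∈{2}] r2c3 is down to just 2. So r2c3=2.
Step 9. [r3c2∈{4}] r3c2 is down to just 4. So r3c2=4.
Step 10. [r4c2∈{3}] only 3 remains possible at r4c2 ⇒ r4c2=3.

Answer: 4 2 1 3 / 3 1 2 4 / 1 4 3 2 / 2 3 4 1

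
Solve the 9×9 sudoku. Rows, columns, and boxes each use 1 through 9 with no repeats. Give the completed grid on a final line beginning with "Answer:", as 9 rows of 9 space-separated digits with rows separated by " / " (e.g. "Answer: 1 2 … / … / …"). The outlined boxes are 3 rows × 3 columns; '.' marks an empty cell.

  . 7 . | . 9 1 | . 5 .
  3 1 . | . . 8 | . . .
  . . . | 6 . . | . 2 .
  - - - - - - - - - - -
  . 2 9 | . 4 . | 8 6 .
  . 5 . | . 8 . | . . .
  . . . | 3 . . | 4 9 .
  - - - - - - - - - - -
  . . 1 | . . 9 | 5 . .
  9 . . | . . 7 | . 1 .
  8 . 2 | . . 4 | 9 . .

Step 1. [r4c9∈{1,3,5,7}] 3 has one home in row 4: r4c9, so r4c9=3.
Step 2. [r5c8∈{7}] r5c8 is down to just 7, so r5c8=7.
Step 3. [r8c3∈{3,4,5,6}] across box 7, 5 lands solely at r8c3. So r8c3=5.
Step 4. [r2c8∈{4}] r2c8 is down to just 4 ⇒ r2c8=4.
Step 5. [r2c3∈{6}] nothing but 6 survives at r2c3, so r2c3=6.
Step 6. [r7c1∈{4,6,7}] r7c1 is the only open cell in box 7 admitting 7. So r7c1=7.
Step 7. [r2c7∈{7}] r2c7 is down to just 7. So r2c7=7.
Step 8. [r6c9∈{1,2,5}] across col 9, 5 lands solely at r6c9 ⇒ r6c9=5.
Step 9. [r9c8∈{3}] r9c8's peers cover all but 3. So r9c8=3.
Step 10. [r9c2∈{6}] only 6 remains possible at r9c2, so r9c2=6.
Step 11. [r3c5∈{3,5,7}] r3c5 is the only open cell in row 3 admitting 7. So r3c5=7.
Step 12. [r3c2∈{4,8,9}] across col 2, 9 lands solely at r3c2, so r3c2=9.
Step 13. [r1c4∈{2,4}] r1c4 is the only open cell in col 4 admitting 4 ⇒ r1c4=4.
Step 14. [r4c1∈{1}] r4c1 is down to just 1. So r4c1=1.
Step 15. [r6c5∈{1,2,6}] in row 6, 1 fits only at r6c5 ⇒ r6c5=1.
Step 16. [r6c6∈{2,6}] r6c6 is the only open cell in row 6 admitting 2. So r6c6=2.
Step 17. [r7c8∈{8}] only 8 remains possible at r7c8, so r7c8=8.
Step 18. [r7c4∈{2}] nothing but 2 survives at r7c4, so r7c4=2.
Step 19. [r2c4∈{5}] r2c4's peers cover all but 5 ⇒ r2c4=5.
Step 20. [r1c3∈{8}] nothing but 8 survives at r1c3, so r1c3=8.
Step 21. [r1c9∈{6}] r1c9's peers cover all but 6 ⇒ r1c9=6.
Step 22. [r7c5∈{3,6}] in row 7, 6 fits only at r7c5 ⇒ r7c5=6.
Step 23. [r7c9∈{4}] r7c9 has the single candidate 4. So r7c9=4.
Step 24. [r8c9∈{2}] nothing but 2 survives at r8c9 ⇒ r8c9=2.
Step 25. [r5c9∈{1}] r5c9's peers cover all but 1 ⇒ r5c9=1.
Step 26. [r3c3∈{4}] r3c3 is down to just 4, so r3c3=4.
Step 27. [r3c6∈{3}] r3c6's peers cover all but 3 ⇒ r3c6=3.
Step 28. [r8c2∈{3,4}] r8c2 is the only open cell in row 8 admitting 4. So r8c2=4.
Step 29. [r6c1∈{6}] only 6 remains possible at r6c1. So r6c1=6.
Step 30. [r9c4∈{1}] nothing but 1 survives at r9c4, so r9c4=1.
Step 31. [r5c7∈{2}] r5c7 is down to just 2. So r5c7=2.
Step 32. [r2c5∈{2}] r2c5's peers cover all but 2, so r2c5=2.
Step 33. [r1c7∈{3}] r1c7's peers cover all but 3. So r1c7=3.
Step 34. [r3c9∈{8}] r3c9's peers cover all but 8. So r3c9=8.
Step 35. [r3c1∈{5}] only 5 remains possible at r3c1, so r3c1=5.
Step 36. [r6c3∈{7}] r6c3's peers cover all but 7, so r6c3=7.
Step 37. [r9c9∈{7}] r9c9 has the single candidate 7 ⇒ r9c9=7.
Step 38. [r7c2∈{3}] only 3 remains possible at r7c2 ⇒ r7c2=3.
Step 39. [r2c9∈{9}] nothing but 9 survives at r2c9, so r2c9=9.
Step 40. [r9c5∈{5}] r9c5's peers cover all but 5. So r9c5=5.
Step 41. [r1c1∈{2}] only 2 remains possible at r1c1, so r1c1=2.
Step 42. [r8c7∈{6}] r8c7's peers cover all but 6 ⇒ r8c7=6.
Step 43. [r4c4∈{7}] r4c4 has the single candidate 7. So r4c4=7.
Step 44. [r5c6∈{6}] nothing but 6 survives at r5c6. So r5c6=6.
Step 45. [r5c4∈{9}] r5c4 has the single candidate 9, so r5c4=9.
Step 46. [r3c7∈{1}] r3c7 is down to just 1 ⇒ r3c7=1.
Step 47. [r5c1∈{4}] only 4 remains possible at r5c1, so r5c1=4.
Step 48. [r8c4∈{8}] r8c4 has the single candidate 8 ⇒ r8c4=8.
Step 49. [r4c6∈{5}] r4c6 has the single candidate 5 ⇒ r4c6=5.
Step 50. [r8c5∈{3}] r8c5 is down to just 3. So r8c5=3.
Step 51. [r6c2∈{8}] r6c2 has the single candidate 8. So r6c2=8.
Step 52. [r5c3∈{3}] r5c3 is down to just 3. So r5c3=3.

Answer: 2 7 8 4 9 1 3 5 6 / 3 1 6 5 2 8 7 4 9 / 5 9 4 6 7 3 1 2 8 / 1 2 9 7 4 5 8 6 3 / 4 5 3 9 8 6 2 7 1 / 6 8 7 3 1 2 4 9 5 / 7 3 1 2 6 9 5 8 4 / 9 4 5 8 3 7 6 1 2 / 8 6 2 1 5 4 9 3 7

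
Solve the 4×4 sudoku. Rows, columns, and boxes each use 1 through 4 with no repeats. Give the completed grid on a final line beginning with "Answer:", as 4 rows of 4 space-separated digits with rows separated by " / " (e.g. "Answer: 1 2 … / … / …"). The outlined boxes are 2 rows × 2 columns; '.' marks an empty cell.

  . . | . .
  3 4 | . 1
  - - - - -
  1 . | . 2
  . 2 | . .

Step 1. [r3c3∈{3,4}] 4 has one home in row 3: r3c3. So r3c3=4.
Step 2. [r4c4∈{3}] r4c4 is down to just 3, so r4c4=3.
Step 3. [r1c1∈{2}] nothing but 2 survives at r1c1. So r1c1=2.
Step 4. [r1c4∈{4}] nothing but 4 survives at r1c4. So r1c4=4.
Step 5. [r4c3∈{1}] only 1 remains possible at r4c3, so r4c3=1.
Step 6. [r4c1∈{4}] r4c1 is down to just 4, so r4c1=4.
Step 7. [r1c3∈{3}] r1c3 is down to just 3 ⇒ r1c3=3.
Step 8. [r1c2∈{1}] r1c2 is down to just 1 ⇒ r1c2=1.
Step 9. [r2c3∈{2}] r2c3's peers cover all but 2 ⇒ r2c3=2.
Step 10. [r3c2∈{3}] nothing but 3 survives at r3c2 ⇒ r3c2=3.

Answer: 2 1 3 4 / 3 4 2 1 / 1 3 4 2 / 4 2 1 3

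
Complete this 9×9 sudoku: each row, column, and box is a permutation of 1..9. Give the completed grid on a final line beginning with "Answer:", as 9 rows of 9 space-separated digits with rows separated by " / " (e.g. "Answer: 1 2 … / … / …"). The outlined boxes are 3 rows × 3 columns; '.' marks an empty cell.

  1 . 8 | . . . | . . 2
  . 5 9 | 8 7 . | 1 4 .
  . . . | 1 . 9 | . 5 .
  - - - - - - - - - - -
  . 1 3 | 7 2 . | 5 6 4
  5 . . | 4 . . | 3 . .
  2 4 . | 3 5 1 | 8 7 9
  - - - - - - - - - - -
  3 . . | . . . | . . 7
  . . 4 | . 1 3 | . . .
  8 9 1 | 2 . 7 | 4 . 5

Step 1. [r9c5∈{6}] r9c5's peers cover all but 6, so r9c5=6.
Step 2. [r2c1∈{6}] only 6 remains possible at r2c1. So r2c1=6.
Step 3. [r5c2∈{6,7,8}] 8 has one home in col 2: r5c2. So r5c2=8.
Step 4. [r7c5∈{4,8,9}] 8 has one home in col 5: r7c5. So r7c5=8.
Step 5. [r8c4∈{5,9}] row 8 places 5 nowhere but r8c4, so r8c4=5.
Step 6. [r7c8∈{1,2,9}] r7c8 is the only open cell in row 7 admitting 1, so r7c8=1.
Step 7. [r8c8∈{2,8,9}] r8c8 is the only open cell in col 8 admitting 8, so r8c8=8.
Step 8. [r8c7∈{2,6,9}] in row 8, 9 fits only at r8c7 ⇒ r8c7=9.
Step 9. [r8c2∈{2,6,7}] in row 8, 2 fits only at r8c2 ⇒ r8c2=2.
Step 10. [r1c4∈{6}] r1c4 has the single candidate 6 ⇒ r1c4=6.
Step 11. [r5c3∈{6,7}] r5c3 is the only open cell in row 5 admitting 7 ⇒ r5c3=7.
Step 12. [r7c2∈{6}] r7c2 is down to just 6, so r7c2=6.
Step 13. [r2c9∈{3}] only 3 remains possible at r2c9, so r2c9=3.
Step 14. [r3c1∈{4,7}] 4 has one home in col 1: r3c1, so r3c1=4.
Step 15. [r3c5∈{3}] only 3 remains possible at r3c5 ⇒ r3c5=3.
Step 16. [r1c7∈{7}] r1c7's peers cover all but 7 ⇒ r1c7=7.
Step 17. [r3c7∈{6}] r3c7's peers cover all but 6. So r3c7=6.
Step 18. [r7c6∈{4}] nothing but 4 survives at r7c6 ⇒ r7c6=4.
Step 19. [r5c8∈{2}] r5c8 is down to just 2, so r5c8=2.
Step 20. [r3c9∈{8}] nothing but 8 survives at r3c9. So r3c9=8.
Step 21. [r5c5∈{9}] nothing but 9 survives at r5c5. So r5c5=9.
Step 22. [r1c8∈{9}] r1c8 has the single candidate 9 ⇒ r1c8=9.
Step 23. [r1c5∈{4}] r1c5's peers cover all but 4. So r1c5=4.
Step 24. [r4c1∈{9}] r4c1's peers cover all but 9, so r4c1=9.
Step 25. [r7c3∈{5}] r7c3's peers cover all but 5. So r7c3=5.
Step 26. [r1c2∈{3}] r1c2 has the single candidate 3. So r1c2=3.
Step 27. [r2c6∈{2}] r2c6 is down to just 2, so r2c6=2.
Step 28. [r7c7∈{2}] only 2 remains possible at r7c7, so r7c7=2.
Step 29. [r5c9∈{1}] r5c9 is down to just 1. So r5c9=1.
Step 30. [r5c6∈{6}] nothing but 6 survives at r5c6 ⇒ r5c6=6.
Step 31. [r1c6∈{5}] r1c6 has the single candidate 5. So r1c6=5.
Step 32. [r8c1∈{7}] nothing but 7 survives at r8c1, so r8c1=7.
Step 33. [r7c4∈{9}] only 9 remains possible at r7c4 ⇒ r7c4=9.
Step 34. [r8c9∈{6}] r8c9's peers cover all but 6 ⇒ r8c9=6.
Step 35. [r9c8∈{3}] nothing but 3 survives at r9c8 ⇒ r9c8=3.
Step 36. [r3c2∈{7}] nothing but 7 survives at r3c2. So r3c2=7.
Step 37. [r6c3∈{6}] only 6 remains possible at r6c3, so r6c3=6.
Step 38. [r4c6∈{8}] r4c6's peers cover all but 8. So r4c6=8.
Step 39. [r3c3∈{2}] r3c3 is down to just 2. So r3c3=2.

Answer: 1 3 8 6 4 5 7 9 2 / 6 5 9 8 7 2 1 4 3 / 4 7 2 1 3 9 6 5 8 / 9 1 3 7 2 8 5 6 4 / 5 8 7 4 9 6 3 2 1 / 2 4 6 3 5 1 8 7 9 / 3 6 5 9 8 4 2 1 7 / 7 2 4 5 1 3 9 8 6 / 8 9 1 2 6 7 4 3 5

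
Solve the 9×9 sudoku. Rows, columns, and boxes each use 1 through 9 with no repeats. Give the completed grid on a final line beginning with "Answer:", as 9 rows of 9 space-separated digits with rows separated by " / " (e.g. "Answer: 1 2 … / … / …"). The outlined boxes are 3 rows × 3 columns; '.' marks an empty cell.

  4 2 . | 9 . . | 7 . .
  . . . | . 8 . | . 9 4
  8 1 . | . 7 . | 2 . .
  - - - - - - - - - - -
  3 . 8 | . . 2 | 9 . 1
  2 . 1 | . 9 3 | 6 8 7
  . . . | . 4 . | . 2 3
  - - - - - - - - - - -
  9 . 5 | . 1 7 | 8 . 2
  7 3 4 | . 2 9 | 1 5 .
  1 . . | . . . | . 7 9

Step 1. [r5c4∈{5}] only 5 remains possible at r5c4, so r5c4=5.
Step 2. [r7c2∈{6}] nothing but 6 survives at r7c2 ⇒ r7c2=6.
Step 3. [r4c2∈{4,5,7}] across row 4, 5 lands solely at r4c2, so r4c2=5.
Step 4. [r4c5∈{6}] r4c5 is down to just 6, so r4c5=6.
Step 5. [r8c4∈{6,8}] row 8 places 8 nowhere but r8c4. So r8c4=8.
Step 6. [r9c7∈{3,4}] in col 7, 4 fits only at r9c7 ⇒ r9c7=4.
Step 7. [r2c7∈{3,5}] 3 has one home in col 7: r2c7. So r2c7=3.
Step 8. [r3c8∈{6}] r3c8's peers cover all but 6 ⇒ r3c8=6.
Step 9. [r3c6∈{4,5}] across col 6, 4 lands solely at r3c6. So r3c6=4.
Step 10. [r3c4∈{3}] nothing but 3 survives at r3c4. So r3c4=3.
Step 11. [r1c5∈{5}] r1c5 is down to just 5, so r1c5=5.
Step 12. [r2c2∈{7}] only 7 remains possible at r2c2, so r2c2=7.
Step 13. [r2c3∈{6}] nothing but 6 survives at r2c3 ⇒ r2c3=6.
Step 14. [r2c6∈{1}] only 1 remains possible at r2c6. So r2c6=1.
Step 15. [r6c3∈{7,9}] across col 3, 7 lands solely at r6c3, so r6c3=7.
Step 16. [r9c4∈{6}] r9c4 is down to just 6 ⇒ r9c4=6.
Step 17. [r6c2∈{9}] only 9 remains possible at r6c2. So r6c2=9.
Step 18. [r4c8∈{4}] only 4 remains possible at r4c8. So r4c8=4.
Step 19. [r6c1∈{6}] only 6 remains possible at r6c1, so r6c1=6.
Step 20. [r9c6∈{5}] nothing but 5 survives at r9c6 ⇒ r9c6=5.
Step 21. [r1c3∈{3}] only 3 remains possible at r1c3. So r1c3=3.
Step 22. [r7c8∈{3}] r7c8 is down to just 3. So r7c8=3.
Step 23. [r9c2∈{8}] nothing but 8 survives at r9c2 ⇒ r9c2=8.
Step 24. [r8c9∈{6}] only 6 remains possible at r8c9. So r8c9=6.
Step 25. [r9c3∈{2}] r9c3 has the single candidate 2 ⇒ r9c3=2.
Step 26. [r6c7∈{5}] r6c7's peers cover all but 5 ⇒ r6c7=5.
Step 27. [r9c5∈{3}] nothing but 3 survives at r9c5 ⇒ r9c5=3.
Step 28. [r6c4∈{1}] nothing but 1 survives at r6c4 ⇒ r6c4=1.
Step 29. [r7c4∈{4}] nothing but 4 survives at r7c4. So r7c4=4.
Step 30. [r4c4∈{7}] only 7 remains possible at r4c4. So r4c4=7.
Step 31. [r1c9∈{8}] r1c9 is down to just 8. So r1c9=8.
Step 32. [r3c3∈{9}] only 9 remains possible at r3c3, so r3c3=9.
Step 33. [r3c9∈{5}] nothing but 5 survives at r3c9 ⇒ r3c9=5.
Step 34. [r2c1∈{5}] r2c1's peers cover all but 5, so r2c1=5.
Step 35. [r2c4∈{2}] r2c4 has the single candidate 2 ⇒ r2c4=2.
Step 36. [r5c2∈{4}] r5c2's peers cover all but 4 ⇒ r5c2=4.
Step 37. [r1c6∈{6}] only 6 remains possible at r1c6 ⇒ r1c6=6.
Step 38. [r1c8∈{1}] only 1 remains possible at r1c8, so r1c8=1.
Step 39. [r6c6∈{8}] r6c6's peers cover all but 8. So r6c6=8.

Answer: 4 2 3 9 5 6 7 1 8 / 5 7 6 2 8 1 3 9 4 / 8 1 9 3 7 4 2 6 5 / 3 5 8 7 6 2 9 4 1 / 2 4 1 5 9 3 6 8 7 / 6 9 7 1 4 8 5 2 3 / 9 6 5 4 1 7 8 3 2 / 7 3 4 8 2 9 1 5 6 / 1 8 2 6 3 5 4 7 9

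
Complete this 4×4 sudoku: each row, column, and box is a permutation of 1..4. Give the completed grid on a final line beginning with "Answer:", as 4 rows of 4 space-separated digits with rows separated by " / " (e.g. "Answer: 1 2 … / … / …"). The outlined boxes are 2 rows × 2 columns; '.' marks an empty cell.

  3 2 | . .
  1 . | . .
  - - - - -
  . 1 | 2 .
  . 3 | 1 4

Step 1. [r2c3∈{3,4}] r2c3 is the only open cell in col 3 admitting 3. So r2c3=3.
Step 2. [r1c4∈{1}] nothing but 1 survives at r1c4, so r1c4=1.
Step 3. [r2c4∈{2}] nothing but 2 survives at r2c4, so r2c4=2.
Step 4. [r3c4∈{3}] r3c4 has the single candidate 3, so r3c4=3.
Step 5. [r1c3∈{4}] r1c3's peers cover all but 4. So r1c3=4.
Step 6. [r4c1∈{2}] r4c1 is down to just 2. So r4c1=2.
Step 7. [r2c2∈{4}] nothing but 4 survives at r2c2 ⇒ r2c2=4.
Step 8. [r3c1∈{4}] r3c1 is down to just 4. So r3c1=4.

Answer: 3 2 4 1 / 1 4 3 2 / 4 1 2 3 / 2 3 1 4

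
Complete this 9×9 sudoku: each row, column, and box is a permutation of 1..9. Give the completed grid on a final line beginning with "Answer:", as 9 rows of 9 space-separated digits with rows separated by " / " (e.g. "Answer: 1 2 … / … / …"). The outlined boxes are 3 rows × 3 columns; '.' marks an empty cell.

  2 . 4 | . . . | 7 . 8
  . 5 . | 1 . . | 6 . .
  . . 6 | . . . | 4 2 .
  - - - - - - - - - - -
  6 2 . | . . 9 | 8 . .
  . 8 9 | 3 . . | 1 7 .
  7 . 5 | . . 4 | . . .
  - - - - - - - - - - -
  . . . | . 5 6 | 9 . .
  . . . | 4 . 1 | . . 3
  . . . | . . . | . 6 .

Step 1. [r2c9∈{9}] only 9 remains possible at r2c9, so r2c9=9.
Step 2. [r2c8∈{3}] r2c8 is down to just 3. So r2c8=3.
Step 3. [r2c1∈{8}] r2c1 is down to just 8. So r2c1=8.
Step 4. [r2c3∈{7}] nothing but 7 survives at r2c3 ⇒ r2c3=7.
Step 5. [r4c3∈{1,3}] r4c3 is the only open cell in row 4 admitting 3, so r4c3=3.
Step 6. [r6c2∈{1}] r6c2 has the single candidate 1 ⇒ r6c2=1.
Step 7. [r3c1∈{1,3,9}] across box 1, 1 lands solely at r3c1, so r3c1=1.
Step 8. [r3c9∈{5}] nothing but 5 survives at r3c9. So r3c9=5.
Step 9. [r4c9∈{4}] only 4 remains possible at r4c9. So r4c9=4.
Step 10. [r7c8∈{1,4,8}] col 8 places 4 nowhere but r7c8, so r7c8=4.
Step 11. [r9c2∈{3,4,7,9}] in col 2, 4 fits only at r9c2. So r9c2=4.
Step 12. [r2c6∈{2}] only 2 remains possible at r2c6. So r2c6=2.
Step 13. [r8c8∈{5,8}] across col 8, 8 lands solely at r8c8. So r8c8=8.
Step 14. [r8c3∈{2}] only 2 remains possible at r8c3. So r8c3=2.
Step 15. [r8c7∈{5}] r8c7's peers cover all but 5. So r8c7=5.
Step 16. [r9c7∈{2}] r9c7's peers cover all but 2, so r9c7=2.
Step 17. [r8c1∈{9}] nothing but 9 survives at r8c1, so r8c1=9.
Step 18. [r8c5∈{7}] r8c5 is down to just 7 ⇒ r8c5=7.
Step 19. [r3c6∈{3,7,8}] 7 has one home in col 6: r3c6 ⇒ r3c6=7.
Step 20. [r9c6∈{3,8}] 8 has one home in col 6: r9c6, so r9c6=8.
Step 21. [r9c5∈{3,9}] in box 8, 3 fits only at r9c5. So r9c5=3.
Step 22. [r3c2∈{3,9}] row 3 places 3 nowhere but r3c2, so r3c2=3.
Step 23. [r5c6∈{5}] r5c6's peers cover all but 5 ⇒ r5c6=5.
Step 24. [r9c3∈{1}] nothing but 1 survives at r9c3, so r9c3=1.
Step 25. [r9c4∈{9}] r9c4's peers cover all but 9, so r9c4=9.
Step 26. [r3c5∈{8,9}] 9 has one home in row 3: r3c5. So r3c5=9.
Step 27. [r1c5∈{6}] r1c5's peers cover all but 6, so r1c5=6.
Step 28. [r6c4∈{2,6,8}] in col 4, 6 fits only at r6c4. So r6c4=6.
Step 29. [r5c5∈{2}] r5c5 is down to just 2 ⇒ r5c5=2.
Step 30. [r7c2∈{7}] r7c2's peers cover all but 7 ⇒ r7c2=7.
Step 31. [r7c1∈{3}] nothing but 3 survives at r7c1 ⇒ r7c1=3.
Step 32. [r7c4∈{2}] r7c4 has the single candidate 2 ⇒ r7c4=2.
Step 33. [r1c4∈{5}] r1c4 has the single candidate 5, so r1c4=5.
Step 34. [r2c5∈{4}] r2c5 is down to just 4, so r2c5=4.
Step 35. [r7c3∈{8}] nothing but 8 survives at r7c3 ⇒ r7c3=8.
Step 36. [r1c6∈{3}] r1c6 has the single candidate 3 ⇒ r1c6=3.
Step 37. [r7c9∈{1}] r7c9 has the single candidate 1 ⇒ r7c9=1.
Step 38. [r6c5∈{8}] r6c5's peers cover all but 8, so r6c5=8.
Step 39. [r1c2∈{9}] r1c2's peers cover all but 9, so r1c2=9.
Step 40. [r1c8∈{1}] r1c8 has the single candidate 1 ⇒ r1c8=1.
Step 41. [r3c4∈{8}] r3c4's peers cover all but 8, so r3c4=8.
Step 42. [r6c9∈{2}] r6c9 has the single candidate 2. So r6c9=2.
Step 43. [r9c1∈{5}] only 5 remains possible at r9c1, so r9c1=5.
Step 44. [r4c8∈{5}] only 5 remains possible at r4c8. So r4c8=5.
Step 45. [r6c7∈{3}] r6c7 has the single candidate 3, so r6c7=3.
Step 46. [r9c9∈{7}] nothing but 7 survives at r9c9 ⇒ r9c9=7.
Step 47. [r8c2∈{6}] r8c2 has the single candidate 6, so r8c2=6.
Step 48. [r4c4∈{7}] only 7 remains possible at r4c4, so r4c4=7.
Step 49. [r5c9∈{6}] r5c9's peers cover all but 6, so r5c9=6.
Step 50. [r6c8∈{9}] r6c8 has the single candidate 9, so r6c8=9.
Step 51. [r5c1∈{4}] only 4 remains possible at r5c1, so r5c1=4.
Step 52. [r4c5∈{1}] only 1 remains possible at r4c5, so r4c5=1.

Answer: 2 9 4 5 6 3 7 1 8 / 8 5 7 1 4 2 6 3 9 / 1 3 6 8 9 7 4 2 5 / 6 2 3 7 1 9 8 5 4 / 4 8 9 3 2 5 1 7 6 / 7 1 5 6 8 4 3 9 2 / 3 7 8 2 5 6 9 4 1 / 9 6 2 4 7 1 5 8 3 / 5 4 1 9 3 8 2 6 7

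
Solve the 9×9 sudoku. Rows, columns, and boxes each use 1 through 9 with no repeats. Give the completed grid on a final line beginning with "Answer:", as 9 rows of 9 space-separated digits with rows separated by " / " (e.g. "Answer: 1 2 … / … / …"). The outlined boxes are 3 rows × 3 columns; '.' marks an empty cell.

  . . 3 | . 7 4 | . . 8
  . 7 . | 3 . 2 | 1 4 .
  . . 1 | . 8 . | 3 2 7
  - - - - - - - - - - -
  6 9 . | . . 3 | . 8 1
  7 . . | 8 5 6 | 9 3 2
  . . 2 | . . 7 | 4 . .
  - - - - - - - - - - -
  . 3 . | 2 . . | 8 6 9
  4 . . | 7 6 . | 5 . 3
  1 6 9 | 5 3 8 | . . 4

Step 1. [r4c3∈{4,5}] in row 4, 5 fits only at r4c3. So r4c3=5.
Step 2. [r2c5∈{9}] nothing but 9 survives at r2c5. So r2c5=9.
Step 3. [r6c5∈{1}] nothing but 1 survives at r6c5. So r6c5=1.
Step 4. [r1c1∈{2,5,9}] 2 has one home in col 1: r1c1. So r1c1=2.
Step 5. [r1c2∈{5}] nothing but 5 survives at r1c2 ⇒ r1c2=5.
Step 6. [r2c3∈{6,8}] in col 3, 6 fits only at r2c3. So r2c3=6.
Step 7. [r6c2∈{8}] r6c2 is down to just 8, so r6c2=8.
Step 8. [r9c7∈{2,7}] r9c7 is the only open cell in row 9 admitting 2 ⇒ r9c7=2.
Step 9. [r4c5∈{2,4}] in row 4, 2 fits only at r4c5 ⇒ r4c5=2.
Step 10. [r8c6∈{1,9}] across row 8, 9 lands solely at r8c6 ⇒ r8c6=9.
Step 11. [r2c9∈{5}] r2c9 has the single candidate 5, so r2c9=5.
Step 12. [r5c3∈{4}] r5c3 has the single candidate 4 ⇒ r5c3=4.
Step 13. [r1c4∈{1,6}] across row 1, 1 lands solely at r1c4. So r1c4=1.
Step 14. [r5c2∈{1}] r5c2 has the single candidate 1, so r5c2=1.
Step 15. [r2c1∈{8}] r2c1 is down to just 8. So r2c1=8.
Step 16. [r3c6∈{5}] r3c6 has the single candidate 5. So r3c6=5.
Step 17. [r7c6∈{1}] only 1 remains possible at r7c6. So r7c6=1.
Step 18. [r4c7∈{7}] r4c7's peers cover all but 7 ⇒ r4c7=7.
Step 19. [r7c5∈{4}] r7c5 has the single candidate 4. So r7c5=4.
Step 20. [r3c2∈{4}] only 4 remains possible at r3c2, so r3c2=4.
Step 21. [r9c8∈{7}] r9c8's peers cover all but 7 ⇒ r9c8=7.
Step 22. [r7c3∈{7}] r7c3 has the single candidate 7 ⇒ r7c3=7.
Step 23. [r4c4∈{4}] r4c4's peers cover all but 4, so r4c4=4.
Step 24. [r6c8∈{5}] r6c8 is down to just 5, so r6c8=5.
Step 25. [r1c8∈{9}] only 9 remains possible at r1c8, so r1c8=9.
Step 26. [r6c9∈{6}] only 6 remains possible at r6c9. So r6c9=6.
Step 27. [r1c7∈{6}] r1c7 has the single candidate 6. So r1c7=6.
Step 28. [r3c1∈{9}] only 9 remains possible at r3c1. So r3c1=9.
Step 29. [r3c4∈{6}] r3c4 is down to just 6. So r3c4=6.
Step 30. [r8c8∈{1}] r8c8 is down to just 1 ⇒ r8c8=1.
Step 31. [r7c1∈{5}] only 5 remains possible at r7c1, so r7c1=5.
Step 32. [r8c2∈{2}] nothing but 2 survives at r8c2, so r8c2=2.
Step 33. [r6c1∈{3}] nothing but 3 survives at r6c1. So r6c1=3.
Step 34. [r8c3∈{8}] nothing but 8 survives at r8c3, so r8c3=8.
Step 35. [r6c4∈{9}] r6c4 has the single candidate 9. So r6c4=9.

Answer: 2 5 3 1 7 4 6 9 8 / 8 7 6 3 9 2 1 4 5 / 9 4 1 6 8 5 3 2 7 / 6 9 5 4 2 3 7 8 1 / 7 1 4 8 5 6 9 3 2 / 3 8 2 9 1 7 4 5 6 / 5 3 7 2 4 1 8 6 9 / 4 2 8 7 6 9 5 1 3 / 1 6 9 5 3 8 2 7 4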